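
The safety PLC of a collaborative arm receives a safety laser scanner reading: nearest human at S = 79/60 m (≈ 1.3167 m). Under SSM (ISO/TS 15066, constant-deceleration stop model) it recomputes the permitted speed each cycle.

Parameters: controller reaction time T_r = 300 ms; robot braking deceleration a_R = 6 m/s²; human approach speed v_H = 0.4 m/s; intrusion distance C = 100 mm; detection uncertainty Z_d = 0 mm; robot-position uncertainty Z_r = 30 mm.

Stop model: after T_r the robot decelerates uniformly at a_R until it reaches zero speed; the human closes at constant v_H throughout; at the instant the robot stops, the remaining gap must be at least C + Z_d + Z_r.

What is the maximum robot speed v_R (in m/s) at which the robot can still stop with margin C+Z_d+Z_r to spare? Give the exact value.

v_R_max = 2 m/s = 2.0000 m/s

collect terms ⇒ (1/12)·v_R² + (11/30)·v_R + (-16/15) = 0
  disc = (11/30)² − 4·(1/12)·(-16/15) = 49/100 ; √disc = 7/10
  v_R = (−(11/30) + 7/10) / (2·(1/12)) = 2 m/s
check:
T_s = v_R/a_R = 2/6 = 0.3333 s
robot in T_r: 2.0000·0.3000 = 0.6000 m
robot under decel: 2.0000²/(2·6.0000) = 0.3333 m
person approaches 0.4000·(0.3000+0.3333) = 0.2533 m
margins: 0.1000+0.0000+0.0300 = 0.1300 m
sum ≈ 0.6000+0.3333+0.2533+0.1300 ≈ 1.3167 m = S ✓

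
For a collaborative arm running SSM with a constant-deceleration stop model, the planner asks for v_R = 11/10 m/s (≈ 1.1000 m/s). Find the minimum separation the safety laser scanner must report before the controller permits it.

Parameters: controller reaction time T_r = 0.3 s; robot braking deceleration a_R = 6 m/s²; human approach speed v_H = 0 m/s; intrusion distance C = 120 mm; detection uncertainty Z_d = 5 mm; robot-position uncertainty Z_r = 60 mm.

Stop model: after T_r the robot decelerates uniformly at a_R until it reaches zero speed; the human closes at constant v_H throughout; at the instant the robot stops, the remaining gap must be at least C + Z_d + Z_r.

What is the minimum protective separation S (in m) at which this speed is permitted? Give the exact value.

T_s = v_R/a_R = (11/10)/6 = 0.1833 s
robot in T_r: 1.1000·0.3000 = 0.3300 m
braking distance = 1.1000²/(2·6.0000) = 0.1008 m
human closes 0.0000·0.4833 = 0.0000 m
margins: 0.1200+0.0050+0.0600 = 0.1850 m
S_min ≈ 0.3300+0.1008+0.0000+0.1850  ⇒  S_min = 739/1200 m

S_min = 739/1200 m = 0.6158 m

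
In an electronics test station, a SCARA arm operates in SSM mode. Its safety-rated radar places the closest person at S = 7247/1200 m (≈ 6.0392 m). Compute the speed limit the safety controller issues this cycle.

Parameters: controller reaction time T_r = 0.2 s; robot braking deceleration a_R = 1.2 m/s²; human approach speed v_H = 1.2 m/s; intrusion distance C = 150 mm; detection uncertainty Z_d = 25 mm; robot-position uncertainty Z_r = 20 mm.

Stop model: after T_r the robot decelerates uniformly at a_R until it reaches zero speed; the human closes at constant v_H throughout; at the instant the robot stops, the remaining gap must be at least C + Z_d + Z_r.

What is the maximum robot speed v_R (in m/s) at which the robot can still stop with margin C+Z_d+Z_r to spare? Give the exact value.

v_R_max = 5/2 m/s = 2.5000 m/s

at the boundary: (5/12)·v² + (6/5)·v + (-269/48) = 0
  disc = (6/5)² − 4·(5/12)·(-269/48) = 38809/3600 ; √disc = 197/60
  v_R = (−(6/5) + 197/60) / (2·(5/12)) = 5/2 m/s
check:
stop time T_s = (5/2)/(6/5) = 2.0833 s
reaction-phase robot travel = 2.5000·0.2000 = 0.5000 m
robot under decel: 2.5000²/(2·1.2000) = 2.6042 m
human over T_r+T_s: 1.2000·(0.2000+2.0833) = 2.7400 m
C+Z_d+Z_r = 0.1500+0.0250+0.0200 = 0.1950 m
sum ≈ 0.5000+2.6042+2.7400+0.1950 ≈ 6.0392 m = S ✓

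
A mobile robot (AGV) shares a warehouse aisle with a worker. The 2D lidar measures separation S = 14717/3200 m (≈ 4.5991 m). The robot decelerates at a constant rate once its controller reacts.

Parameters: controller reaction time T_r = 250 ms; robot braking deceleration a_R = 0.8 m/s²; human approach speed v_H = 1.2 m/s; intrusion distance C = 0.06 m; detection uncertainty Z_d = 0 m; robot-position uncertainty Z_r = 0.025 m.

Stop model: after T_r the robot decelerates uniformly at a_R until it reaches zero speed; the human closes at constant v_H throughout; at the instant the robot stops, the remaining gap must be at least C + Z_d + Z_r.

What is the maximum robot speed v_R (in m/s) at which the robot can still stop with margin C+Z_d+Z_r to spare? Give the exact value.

at the boundary: (5/8)·v² + (7/4)·v + (-2697/640) = 0
  disc = (7/4)² − 4·(5/8)·(-2697/640) = 3481/256 ; √disc = 59/16
  v_R = (−(7/4) + 59/16) / (2·(5/8)) = 31/20 m/s
check:
T_s = v_R/a_R = (31/20)/(4/5) = 1.9375 s
robot in T_r: 1.5500·0.2500 = 0.3875 m
robot under decel: 1.5500²/(2·0.8000) = 1.5016 m
human over T_r+T_s: 1.2000·(0.2500+1.9375) = 2.6250 m
margins: 0.0600+0.0000+0.0250 = 0.0850 m
sum ≈ 0.3875+1.5016+2.6250+0.0850 ≈ 4.5991 m = S ✓

v_R_max = 31/20 m/s = 1.5500 m/s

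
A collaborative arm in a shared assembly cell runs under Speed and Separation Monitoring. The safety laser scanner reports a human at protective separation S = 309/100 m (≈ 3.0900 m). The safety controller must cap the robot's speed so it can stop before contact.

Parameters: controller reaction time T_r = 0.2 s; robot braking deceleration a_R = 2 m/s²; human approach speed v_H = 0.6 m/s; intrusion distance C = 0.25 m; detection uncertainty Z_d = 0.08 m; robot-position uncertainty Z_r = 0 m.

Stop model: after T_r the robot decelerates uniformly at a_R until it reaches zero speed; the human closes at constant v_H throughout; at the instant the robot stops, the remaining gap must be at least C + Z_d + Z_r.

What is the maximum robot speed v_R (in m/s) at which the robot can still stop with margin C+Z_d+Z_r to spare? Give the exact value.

v_R_max = 12/5 m/s = 2.4000 m/s

collect terms ⇒ (1/4)·v_R² + (1/2)·v_R + (-66/25) = 0
  disc = (1/2)² − 4·(1/4)·(-66/25) = 289/100 ; √disc = 17/10
  v_R = (−(1/2) + 17/10) / (2·(1/4)) = 12/5 m/s
check:
braking lasts T_s = (12/5)/2 = 1.2000 s
robot in T_r: 2.4000·0.2000 = 0.4800 m
robot under decel: 2.4000²/(2·2.0000) = 1.4400 m
human closes 0.6000·1.4000 = 0.8400 m
C+Z_d+Z_r = 0.2500+0.0800+0.0000 = 0.3300 m
sum ≈ 0.4800+1.4400+0.8400+0.3300 ≈ 3.0900 m = S ✓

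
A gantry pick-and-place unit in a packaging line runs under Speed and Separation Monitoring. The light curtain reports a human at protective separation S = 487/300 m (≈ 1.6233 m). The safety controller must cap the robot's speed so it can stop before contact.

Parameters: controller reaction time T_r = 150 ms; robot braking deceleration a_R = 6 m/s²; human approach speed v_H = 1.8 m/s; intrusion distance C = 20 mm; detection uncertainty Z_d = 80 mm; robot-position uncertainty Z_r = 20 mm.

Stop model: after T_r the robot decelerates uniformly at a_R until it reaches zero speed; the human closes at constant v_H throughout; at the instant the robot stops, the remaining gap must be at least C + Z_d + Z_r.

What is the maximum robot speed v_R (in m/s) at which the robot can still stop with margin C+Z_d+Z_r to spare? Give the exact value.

quadratic (1/12)·v² + (9/20)·v + (-37/30) = 0
  disc = (9/20)² − 4·(1/12)·(-37/30) = 2209/3600 ; √disc = 47/60
  v_R = (−(9/20) + 47/60) / (2·(1/12)) = 2 m/s
check:
T_s = v_R/a_R = 2/6 = 0.3333 s
robot in T_r: 2.0000·0.1500 = 0.3000 m
robot covers 2.0000·0.3333 − ½·6.0000·0.3333² = 0.3333 m while stopping
person approaches 1.8000·(0.1500+0.3333) = 0.8700 m
residual clearance needed = 0.0200+0.0800+0.0200 = 0.1200 m
sum ≈ 0.3000+0.3333+0.8700+0.1200 ≈ 1.6233 m = S ✓

v_R_max = 2 m/s = 2.0000 m/s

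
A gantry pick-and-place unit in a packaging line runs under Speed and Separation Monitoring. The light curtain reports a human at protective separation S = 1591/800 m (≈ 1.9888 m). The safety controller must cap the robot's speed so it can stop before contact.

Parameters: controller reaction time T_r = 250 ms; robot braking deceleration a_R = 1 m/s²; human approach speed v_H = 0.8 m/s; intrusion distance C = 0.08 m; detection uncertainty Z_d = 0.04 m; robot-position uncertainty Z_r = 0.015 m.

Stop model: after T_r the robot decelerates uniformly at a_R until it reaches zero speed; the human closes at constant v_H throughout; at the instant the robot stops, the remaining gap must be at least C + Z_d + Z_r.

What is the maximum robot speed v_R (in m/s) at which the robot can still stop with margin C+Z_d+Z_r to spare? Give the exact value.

v_R_max = 21/20 m/s = 1.0500 m/s

collect terms ⇒ (1/2)·v_R² + (21/20)·v_R + (-1323/800) = 0
  disc = (21/20)² − 4·(1/2)·(-1323/800) = 441/100 ; √disc = 21/10
  v_R = (−(21/20) + 21/10) / (2·(1/2)) = 21/20 m/s
check:
T_s = v_R/a_R = (21/20)/1 = 1.0500 s
reaction-phase robot travel = 1.0500·0.2500 = 0.2625 m
braking distance = 1.0500²/(2·1.0000) = 0.5513 m
human over T_r+T_s: 0.8000·(0.2500+1.0500) = 1.0400 m
residual clearance needed = 0.0800+0.0400+0.0150 = 0.1350 m
sum ≈ 0.2625+0.5513+1.0400+0.1350 ≈ 1.9888 m = S ✓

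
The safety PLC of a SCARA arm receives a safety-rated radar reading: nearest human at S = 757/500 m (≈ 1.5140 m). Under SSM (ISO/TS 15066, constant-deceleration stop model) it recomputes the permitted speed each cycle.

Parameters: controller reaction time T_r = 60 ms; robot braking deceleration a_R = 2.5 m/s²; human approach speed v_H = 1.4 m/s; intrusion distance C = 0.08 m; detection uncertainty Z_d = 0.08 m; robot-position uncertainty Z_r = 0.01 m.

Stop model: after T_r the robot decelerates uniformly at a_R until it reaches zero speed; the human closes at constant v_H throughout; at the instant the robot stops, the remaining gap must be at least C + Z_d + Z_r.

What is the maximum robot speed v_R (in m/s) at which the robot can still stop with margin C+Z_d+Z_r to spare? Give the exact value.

v_R_max = 7/5 m/s = 1.4000 m/s

quadratic (1/5)·v² + (31/50)·v + (-63/50) = 0
  disc = (31/50)² − 4·(1/5)·(-63/50) = 3481/2500 ; √disc = 59/50
  v_R = (−(31/50) + 59/50) / (2·(1/5)) = 7/5 m/s
check:
stop time T_s = (7/5)/(5/2) = 0.5600 s
robot covers v_R·T_r = 1.4000·0.0600 = 0.0840 m before braking
robot under decel: 1.4000²/(2·2.5000) = 0.3920 m
human over T_r+T_s: 1.4000·(0.0600+0.5600) = 0.8680 m
margins: 0.0800+0.0800+0.0100 = 0.1700 m
sum ≈ 0.0840+0.3920+0.8680+0.1700 ≈ 1.5140 m = S ✓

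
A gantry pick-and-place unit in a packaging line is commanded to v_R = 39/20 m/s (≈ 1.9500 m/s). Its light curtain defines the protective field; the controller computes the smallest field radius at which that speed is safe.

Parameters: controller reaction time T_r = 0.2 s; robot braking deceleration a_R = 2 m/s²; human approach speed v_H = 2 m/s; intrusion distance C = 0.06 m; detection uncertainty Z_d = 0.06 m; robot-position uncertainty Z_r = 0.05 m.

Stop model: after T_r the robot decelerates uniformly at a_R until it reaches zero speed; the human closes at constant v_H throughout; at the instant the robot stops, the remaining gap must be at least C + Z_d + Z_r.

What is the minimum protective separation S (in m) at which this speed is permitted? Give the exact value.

S_min = 6177/1600 m = 3.8606 m

braking lasts T_s = (39/20)/2 = 0.9750 s
reaction-phase robot travel = 1.9500·0.2000 = 0.3900 m
robot under decel: 1.9500²/(2·2.0000) = 0.9506 m
human closes 2.0000·1.1750 = 2.3500 m
residual clearance needed = 0.0600+0.0600+0.0500 = 0.1700 m
S_min ≈ 0.3900+0.9506+2.3500+0.1700  ⇒  S_min = 6177/1600 m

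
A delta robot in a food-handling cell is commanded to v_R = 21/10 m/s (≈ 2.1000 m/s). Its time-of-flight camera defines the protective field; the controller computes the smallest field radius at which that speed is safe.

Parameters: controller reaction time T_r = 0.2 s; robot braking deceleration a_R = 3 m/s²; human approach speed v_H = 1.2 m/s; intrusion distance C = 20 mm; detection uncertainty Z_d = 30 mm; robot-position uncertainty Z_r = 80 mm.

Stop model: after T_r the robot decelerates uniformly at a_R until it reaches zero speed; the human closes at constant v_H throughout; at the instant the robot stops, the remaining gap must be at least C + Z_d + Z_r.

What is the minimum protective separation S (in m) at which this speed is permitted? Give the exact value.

S_min = 473/200 m = 2.3650 m

stop time T_s = (21/10)/3 = 0.7000 s
robot in T_r: 2.1000·0.2000 = 0.4200 m
braking distance = 2.1000²/(2·3.0000) = 0.7350 m
person approaches 1.2000·(0.2000+0.7000) = 1.0800 m
residual clearance needed = 0.0200+0.0300+0.0800 = 0.1300 m
S_min ≈ 0.4200+0.7350+1.0800+0.1300  ⇒  S_min = 473/200 m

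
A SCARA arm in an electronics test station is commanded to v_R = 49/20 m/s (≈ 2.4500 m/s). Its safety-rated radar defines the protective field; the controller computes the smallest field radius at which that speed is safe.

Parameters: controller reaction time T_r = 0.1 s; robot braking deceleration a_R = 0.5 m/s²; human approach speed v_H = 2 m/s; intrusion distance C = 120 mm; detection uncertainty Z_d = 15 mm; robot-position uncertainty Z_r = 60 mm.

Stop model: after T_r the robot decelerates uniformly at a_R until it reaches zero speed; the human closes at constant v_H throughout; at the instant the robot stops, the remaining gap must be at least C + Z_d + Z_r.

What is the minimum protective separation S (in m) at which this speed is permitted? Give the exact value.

T_s = v_R/a_R = (49/20)/(1/2) = 4.9000 s
robot in T_r: 2.4500·0.1000 = 0.2450 m
robot under decel: 2.4500²/(2·0.5000) = 6.0025 m
human over T_r+T_s: 2.0000·(0.1000+4.9000) = 10.0000 m
residual clearance needed = 0.1200+0.0150+0.0600 = 0.1950 m
S_min ≈ 0.2450+6.0025+10.0000+0.1950  ⇒  S_min = 6577/400 m

S_min = 6577/400 m = 16.4425 m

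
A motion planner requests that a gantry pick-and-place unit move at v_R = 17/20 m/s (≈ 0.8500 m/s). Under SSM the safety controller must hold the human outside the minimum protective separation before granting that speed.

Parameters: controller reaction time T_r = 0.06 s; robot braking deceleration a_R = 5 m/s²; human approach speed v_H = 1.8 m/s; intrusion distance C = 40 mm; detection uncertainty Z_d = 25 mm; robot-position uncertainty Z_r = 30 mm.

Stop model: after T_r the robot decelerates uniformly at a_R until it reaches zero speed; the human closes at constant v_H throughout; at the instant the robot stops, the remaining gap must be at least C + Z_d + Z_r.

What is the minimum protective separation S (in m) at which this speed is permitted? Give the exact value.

braking lasts T_s = (17/20)/5 = 0.1700 s
robot in T_r: 0.8500·0.0600 = 0.0510 m
robot covers 0.8500·0.1700 − ½·5.0000·0.1700² = 0.0722 m while stopping
human closes 1.8000·0.2300 = 0.4140 m
C+Z_d+Z_r = 0.0400+0.0250+0.0300 = 0.0950 m
S_min ≈ 0.0510+0.0722+0.4140+0.0950  ⇒  S_min = 2529/4000 m

S_min = 2529/4000 m = 0.6322 m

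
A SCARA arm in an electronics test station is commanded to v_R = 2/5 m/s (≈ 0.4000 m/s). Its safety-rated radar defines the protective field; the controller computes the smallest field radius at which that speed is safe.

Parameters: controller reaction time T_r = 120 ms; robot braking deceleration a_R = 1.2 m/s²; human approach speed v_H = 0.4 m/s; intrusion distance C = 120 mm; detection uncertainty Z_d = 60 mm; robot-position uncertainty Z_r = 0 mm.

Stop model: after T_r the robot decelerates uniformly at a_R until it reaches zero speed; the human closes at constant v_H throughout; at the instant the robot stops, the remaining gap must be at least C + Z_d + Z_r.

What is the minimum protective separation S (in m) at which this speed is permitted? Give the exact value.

S_min = 119/250 m = 0.4760 m

T_s = v_R/a_R = (2/5)/(6/5) = 0.3333 s
robot covers v_R·T_r = 0.4000·0.1200 = 0.0480 m before braking
robot under decel: 0.4000²/(2·1.2000) = 0.0667 m
human closes 0.4000·0.4533 = 0.1813 m
residual clearance needed = 0.1200+0.0600+0.0000 = 0.1800 m
S_min ≈ 0.0480+0.0667+0.1813+0.1800  ⇒  S_min = 119/250 m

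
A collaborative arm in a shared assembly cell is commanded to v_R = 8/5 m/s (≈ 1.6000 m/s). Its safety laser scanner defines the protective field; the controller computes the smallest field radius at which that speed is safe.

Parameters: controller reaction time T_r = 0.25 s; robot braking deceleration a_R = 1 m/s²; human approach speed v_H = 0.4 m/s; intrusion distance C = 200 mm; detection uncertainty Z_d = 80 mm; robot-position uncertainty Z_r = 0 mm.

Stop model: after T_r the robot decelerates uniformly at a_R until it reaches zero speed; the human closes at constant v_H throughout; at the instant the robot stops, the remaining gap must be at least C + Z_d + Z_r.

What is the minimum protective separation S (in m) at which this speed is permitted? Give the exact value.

S_min = 27/10 m = 2.7000 m

stop time T_s = (8/5)/1 = 1.6000 s
reaction-phase robot travel = 1.6000·0.2500 = 0.4000 m
robot under decel: 1.6000²/(2·1.0000) = 1.2800 m
human closes 0.4000·1.8500 = 0.7400 m
residual clearance needed = 0.2000+0.0800+0.0000 = 0.2800 m
S_min ≈ 0.4000+1.2800+0.7400+0.2800  ⇒  S_min = 27/10 m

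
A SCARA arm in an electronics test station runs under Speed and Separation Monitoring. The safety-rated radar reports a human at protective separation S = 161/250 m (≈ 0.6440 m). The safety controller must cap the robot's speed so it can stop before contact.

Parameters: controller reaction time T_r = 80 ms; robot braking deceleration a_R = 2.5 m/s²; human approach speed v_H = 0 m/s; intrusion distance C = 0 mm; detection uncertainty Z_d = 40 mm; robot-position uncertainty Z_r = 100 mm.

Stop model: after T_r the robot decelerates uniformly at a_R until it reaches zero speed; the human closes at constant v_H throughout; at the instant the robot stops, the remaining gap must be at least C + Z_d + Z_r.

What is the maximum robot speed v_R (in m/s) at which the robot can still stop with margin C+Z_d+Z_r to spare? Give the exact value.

collect terms ⇒ (1/5)·v_R² + (2/25)·v_R + (-63/125) = 0
  disc = (2/25)² − 4·(1/5)·(-63/125) = 256/625 ; √disc = 16/25
  v_R = (−(2/25) + 16/25) / (2·(1/5)) = 7/5 m/s
check:
T_s = v_R/a_R = (7/5)/(5/2) = 0.5600 s
robot covers v_R·T_r = 1.4000·0.0800 = 0.1120 m before braking
robot under decel: 1.4000²/(2·2.5000) = 0.3920 m
person approaches 0.0000·(0.0800+0.5600) = 0.0000 m
margins: 0.0000+0.0400+0.1000 = 0.1400 m
sum ≈ 0.1120+0.3920+0.0000+0.1400 ≈ 0.6440 m = S ✓

v_R_max = 7/5 m/s = 1.4000 m/s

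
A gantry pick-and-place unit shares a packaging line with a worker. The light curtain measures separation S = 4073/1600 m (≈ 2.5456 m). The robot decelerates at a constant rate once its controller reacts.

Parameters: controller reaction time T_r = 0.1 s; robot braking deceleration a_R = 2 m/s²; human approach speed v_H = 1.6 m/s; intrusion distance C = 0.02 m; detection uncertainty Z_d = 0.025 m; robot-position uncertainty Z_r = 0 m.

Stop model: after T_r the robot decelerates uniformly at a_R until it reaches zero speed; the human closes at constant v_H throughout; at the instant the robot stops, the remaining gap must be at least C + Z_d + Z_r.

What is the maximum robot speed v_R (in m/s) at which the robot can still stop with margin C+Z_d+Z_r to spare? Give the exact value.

v_R_max = 7/4 m/s = 1.7500 m/s

collect terms ⇒ (1/4)·v_R² + (9/10)·v_R + (-749/320) = 0
  disc = (9/10)² − 4·(1/4)·(-749/320) = 5041/1600 ; √disc = 71/40
  v_R = (−(9/10) + 71/40) / (2·(1/4)) = 7/4 m/s
check:
T_s = v_R/a_R = (7/4)/2 = 0.8750 s
reaction-phase robot travel = 1.7500·0.1000 = 0.1750 m
braking distance = 1.7500²/(2·2.0000) = 0.7656 m
human closes 1.6000·0.9750 = 1.5600 m
C+Z_d+Z_r = 0.0200+0.0250+0.0000 = 0.0450 m
sum ≈ 0.1750+0.7656+1.5600+0.0450 ≈ 2.5456 m = S ✓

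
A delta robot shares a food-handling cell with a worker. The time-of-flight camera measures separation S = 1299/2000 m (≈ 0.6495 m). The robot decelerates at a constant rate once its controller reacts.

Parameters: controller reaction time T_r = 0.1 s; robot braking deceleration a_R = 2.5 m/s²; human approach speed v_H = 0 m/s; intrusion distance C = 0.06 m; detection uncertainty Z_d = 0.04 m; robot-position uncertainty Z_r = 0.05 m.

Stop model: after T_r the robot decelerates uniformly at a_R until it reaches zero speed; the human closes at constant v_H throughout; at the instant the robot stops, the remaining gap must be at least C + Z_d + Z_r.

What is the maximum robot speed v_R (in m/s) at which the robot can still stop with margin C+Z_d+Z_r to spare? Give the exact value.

v_R_max = 27/20 m/s = 1.3500 m/s

at the boundary: (1/5)·v² + (1/10)·v + (-999/2000) = 0
  disc = (1/10)² − 4·(1/5)·(-999/2000) = 256/625 ; √disc = 16/25
  v_R = (−(1/10) + 16/25) / (2·(1/5)) = 27/20 m/s
check:
T_s = v_R/a_R = (27/20)/(5/2) = 0.5400 s
robot covers v_R·T_r = 1.3500·0.1000 = 0.1350 m before braking
braking distance = 1.3500²/(2·2.5000) = 0.3645 m
human closes 0.0000·0.6400 = 0.0000 m
C+Z_d+Z_r = 0.0600+0.0400+0.0500 = 0.1500 m
sum ≈ 0.1350+0.3645+0.0000+0.1500 ≈ 0.6495 m = S ✓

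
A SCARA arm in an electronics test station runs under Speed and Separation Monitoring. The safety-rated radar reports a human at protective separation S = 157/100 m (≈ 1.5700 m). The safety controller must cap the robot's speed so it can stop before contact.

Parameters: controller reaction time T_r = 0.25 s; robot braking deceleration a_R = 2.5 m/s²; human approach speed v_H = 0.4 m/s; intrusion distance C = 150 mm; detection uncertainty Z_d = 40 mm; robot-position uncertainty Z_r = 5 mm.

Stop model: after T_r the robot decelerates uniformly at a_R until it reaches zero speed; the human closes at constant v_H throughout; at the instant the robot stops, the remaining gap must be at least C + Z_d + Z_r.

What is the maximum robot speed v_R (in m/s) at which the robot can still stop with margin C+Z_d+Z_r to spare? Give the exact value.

quadratic (1/5)·v² + (41/100)·v + (-51/40) = 0
  disc = (41/100)² − 4·(1/5)·(-51/40) = 11881/10000 ; √disc = 109/100
  v_R = (−(41/100) + 109/100) / (2·(1/5)) = 17/10 m/s
check:
braking lasts T_s = (17/10)/(5/2) = 0.6800 s
reaction-phase robot travel = 1.7000·0.2500 = 0.4250 m
robot covers 1.7000·0.6800 − ½·2.5000·0.6800² = 0.5780 m while stopping
person approaches 0.4000·(0.2500+0.6800) = 0.3720 m
residual clearance needed = 0.1500+0.0400+0.0050 = 0.1950 m
sum ≈ 0.4250+0.5780+0.3720+0.1950 ≈ 1.5700 m = S ✓

v_R_max = 17/10 m/s = 1.7000 m/s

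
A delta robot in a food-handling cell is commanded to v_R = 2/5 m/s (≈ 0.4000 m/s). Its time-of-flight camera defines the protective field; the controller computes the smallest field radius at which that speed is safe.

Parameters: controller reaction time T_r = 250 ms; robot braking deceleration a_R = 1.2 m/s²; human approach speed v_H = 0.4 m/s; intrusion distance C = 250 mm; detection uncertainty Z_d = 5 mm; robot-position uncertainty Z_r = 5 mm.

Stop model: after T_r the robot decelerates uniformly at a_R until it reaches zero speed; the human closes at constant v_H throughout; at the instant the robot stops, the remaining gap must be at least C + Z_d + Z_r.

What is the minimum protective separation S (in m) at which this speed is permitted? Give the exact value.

stop time T_s = (2/5)/(6/5) = 0.3333 s
reaction-phase robot travel = 0.4000·0.2500 = 0.1000 m
robot covers 0.4000·0.3333 − ½·1.2000·0.3333² = 0.0667 m while stopping
person approaches 0.4000·(0.2500+0.3333) = 0.2333 m
residual clearance needed = 0.2500+0.0050+0.0050 = 0.2600 m
S_min ≈ 0.1000+0.0667+0.2333+0.2600  ⇒  S_min = 33/50 m

S_min = 33/50 m = 0.6600 m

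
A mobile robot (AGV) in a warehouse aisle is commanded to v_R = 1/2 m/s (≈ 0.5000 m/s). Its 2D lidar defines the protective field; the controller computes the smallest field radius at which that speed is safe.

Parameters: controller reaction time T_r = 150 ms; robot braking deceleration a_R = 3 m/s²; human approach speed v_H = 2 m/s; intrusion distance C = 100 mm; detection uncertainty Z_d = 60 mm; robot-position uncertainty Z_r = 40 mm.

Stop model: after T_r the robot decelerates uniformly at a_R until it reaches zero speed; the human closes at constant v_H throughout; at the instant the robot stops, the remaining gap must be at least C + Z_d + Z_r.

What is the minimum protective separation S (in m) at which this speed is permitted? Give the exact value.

S_min = 19/20 m = 0.9500 m

stop time T_s = (1/2)/3 = 0.1667 s
robot in T_r: 0.5000·0.1500 = 0.0750 m
robot under decel: 0.5000²/(2·3.0000) = 0.0417 m
person approaches 2.0000·(0.1500+0.1667) = 0.6333 m
margins: 0.1000+0.0600+0.0400 = 0.2000 m
S_min ≈ 0.0750+0.0417+0.6333+0.2000  ⇒  S_min = 19/20 m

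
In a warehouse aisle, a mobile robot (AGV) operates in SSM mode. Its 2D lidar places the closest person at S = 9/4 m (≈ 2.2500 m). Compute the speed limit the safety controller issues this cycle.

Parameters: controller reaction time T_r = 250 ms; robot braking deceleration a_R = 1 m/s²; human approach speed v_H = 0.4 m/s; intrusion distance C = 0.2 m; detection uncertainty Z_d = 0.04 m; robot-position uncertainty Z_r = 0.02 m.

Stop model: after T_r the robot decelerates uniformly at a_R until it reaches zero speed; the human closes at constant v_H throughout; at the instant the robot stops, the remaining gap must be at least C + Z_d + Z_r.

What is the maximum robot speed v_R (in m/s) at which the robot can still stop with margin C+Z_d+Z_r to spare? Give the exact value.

v_R_max = 7/5 m/s = 1.4000 m/s

quadratic (1/2)·v² + (13/20)·v + (-189/100) = 0
  disc = (13/20)² − 4·(1/2)·(-189/100) = 1681/400 ; √disc = 41/20
  v_R = (−(13/20) + 41/20) / (2·(1/2)) = 7/5 m/s
check:
braking lasts T_s = (7/5)/1 = 1.4000 s
robot in T_r: 1.4000·0.2500 = 0.3500 m
braking distance = 1.4000²/(2·1.0000) = 0.9800 m
human closes 0.4000·1.6500 = 0.6600 m
margins: 0.2000+0.0400+0.0200 = 0.2600 m
sum ≈ 0.3500+0.9800+0.6600+0.2600 ≈ 2.2500 m = S ✓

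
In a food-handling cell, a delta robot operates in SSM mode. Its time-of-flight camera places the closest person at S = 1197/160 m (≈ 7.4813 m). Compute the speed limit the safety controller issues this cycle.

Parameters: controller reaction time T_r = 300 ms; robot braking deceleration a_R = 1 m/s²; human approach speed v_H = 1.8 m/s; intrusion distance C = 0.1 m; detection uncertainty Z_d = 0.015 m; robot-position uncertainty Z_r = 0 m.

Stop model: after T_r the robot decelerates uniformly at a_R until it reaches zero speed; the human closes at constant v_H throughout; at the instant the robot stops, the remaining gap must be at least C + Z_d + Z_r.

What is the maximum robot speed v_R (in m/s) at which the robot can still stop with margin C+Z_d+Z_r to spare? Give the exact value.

v_R_max = 43/20 m/s = 2.1500 m/s

at the boundary: (1/2)·v² + (21/10)·v + (-5461/800) = 0
  disc = (21/10)² − 4·(1/2)·(-5461/800) = 289/16 ; √disc = 17/4
  v_R = (−(21/10) + 17/4) / (2·(1/2)) = 43/20 m/s
check:
stop time T_s = (43/20)/1 = 2.1500 s
robot covers v_R·T_r = 2.1500·0.3000 = 0.6450 m before braking
braking distance = 2.1500²/(2·1.0000) = 2.3112 m
person approaches 1.8000·(0.3000+2.1500) = 4.4100 m
residual clearance needed = 0.1000+0.0150+0.0000 = 0.1150 m
sum ≈ 0.6450+2.3112+4.4100+0.1150 ≈ 7.4813 m = S ✓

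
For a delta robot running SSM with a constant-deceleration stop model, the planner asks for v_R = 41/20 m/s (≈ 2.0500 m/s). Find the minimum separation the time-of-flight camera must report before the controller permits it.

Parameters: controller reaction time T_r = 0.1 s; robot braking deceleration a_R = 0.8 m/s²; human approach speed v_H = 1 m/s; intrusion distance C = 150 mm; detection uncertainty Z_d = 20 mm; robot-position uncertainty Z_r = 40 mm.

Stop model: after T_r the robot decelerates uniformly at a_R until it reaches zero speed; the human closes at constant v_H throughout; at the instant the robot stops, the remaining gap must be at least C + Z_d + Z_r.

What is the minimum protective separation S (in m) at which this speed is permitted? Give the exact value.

braking lasts T_s = (41/20)/(4/5) = 2.5625 s
robot covers v_R·T_r = 2.0500·0.1000 = 0.2050 m before braking
robot under decel: 2.0500²/(2·0.8000) = 2.6266 m
human over T_r+T_s: 1.0000·(0.1000+2.5625) = 2.6625 m
margins: 0.1500+0.0200+0.0400 = 0.2100 m
S_min ≈ 0.2050+2.6266+2.6625+0.2100  ⇒  S_min = 18253/3200 m

S_min = 18253/3200 m = 5.7041 m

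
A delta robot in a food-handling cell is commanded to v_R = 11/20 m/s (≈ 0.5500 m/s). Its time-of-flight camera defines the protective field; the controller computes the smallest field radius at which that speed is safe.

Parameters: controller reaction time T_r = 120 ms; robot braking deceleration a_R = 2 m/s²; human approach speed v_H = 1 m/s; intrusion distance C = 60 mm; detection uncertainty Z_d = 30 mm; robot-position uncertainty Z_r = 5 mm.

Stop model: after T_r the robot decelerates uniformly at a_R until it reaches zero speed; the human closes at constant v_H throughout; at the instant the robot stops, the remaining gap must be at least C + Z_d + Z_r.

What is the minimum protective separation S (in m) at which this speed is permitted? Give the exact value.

S_min = 5053/8000 m = 0.6316 m

braking lasts T_s = (11/20)/2 = 0.2750 s
robot in T_r: 0.5500·0.1200 = 0.0660 m
robot covers 0.5500·0.2750 − ½·2.0000·0.2750² = 0.0756 m while stopping
human closes 1.0000·0.3950 = 0.3950 m
residual clearance needed = 0.0600+0.0300+0.0050 = 0.0950 m
S_min ≈ 0.0660+0.0756+0.3950+0.0950  ⇒  S_min = 5053/8000 m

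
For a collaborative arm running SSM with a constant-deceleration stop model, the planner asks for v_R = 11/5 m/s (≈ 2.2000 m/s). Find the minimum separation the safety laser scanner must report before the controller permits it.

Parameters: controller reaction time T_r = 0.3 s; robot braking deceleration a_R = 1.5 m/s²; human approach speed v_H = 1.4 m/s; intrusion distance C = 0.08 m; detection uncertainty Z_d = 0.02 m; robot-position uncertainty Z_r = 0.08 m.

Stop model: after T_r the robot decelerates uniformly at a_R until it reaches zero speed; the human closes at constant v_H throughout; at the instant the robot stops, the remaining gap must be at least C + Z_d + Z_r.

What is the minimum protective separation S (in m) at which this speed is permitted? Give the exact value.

braking lasts T_s = (11/5)/(3/2) = 1.4667 s
robot covers v_R·T_r = 2.2000·0.3000 = 0.6600 m before braking
braking distance = 2.2000²/(2·1.5000) = 1.6133 m
person approaches 1.4000·(0.3000+1.4667) = 2.4733 m
C+Z_d+Z_r = 0.0800+0.0200+0.0800 = 0.1800 m
S_min ≈ 0.6600+1.6133+2.4733+0.1800  ⇒  S_min = 739/150 m

S_min = 739/150 m = 4.9267 m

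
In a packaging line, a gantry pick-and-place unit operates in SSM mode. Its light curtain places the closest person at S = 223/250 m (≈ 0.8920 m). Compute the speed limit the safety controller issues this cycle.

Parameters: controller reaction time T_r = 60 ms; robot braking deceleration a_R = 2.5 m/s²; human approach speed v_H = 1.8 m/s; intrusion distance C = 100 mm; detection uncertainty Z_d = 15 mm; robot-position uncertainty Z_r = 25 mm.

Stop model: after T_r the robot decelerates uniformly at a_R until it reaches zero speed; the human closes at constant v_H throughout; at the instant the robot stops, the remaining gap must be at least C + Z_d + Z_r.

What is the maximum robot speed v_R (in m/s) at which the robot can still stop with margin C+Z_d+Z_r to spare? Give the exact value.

v_R_max = 7/10 m/s = 0.7000 m/s

quadratic (1/5)·v² + (39/50)·v + (-161/250) = 0
  disc = (39/50)² − 4·(1/5)·(-161/250) = 2809/2500 ; √disc = 53/50
  v_R = (−(39/50) + 53/50) / (2·(1/5)) = 7/10 m/s
check:
T_s = v_R/a_R = (7/10)/(5/2) = 0.2800 s
robot covers v_R·T_r = 0.7000·0.0600 = 0.0420 m before braking
braking distance = 0.7000²/(2·2.5000) = 0.0980 m
human over T_r+T_s: 1.8000·(0.0600+0.2800) = 0.6120 m
residual clearance needed = 0.1000+0.0150+0.0250 = 0.1400 m
sum ≈ 0.0420+0.0980+0.6120+0.1400 ≈ 0.8920 m = S ✓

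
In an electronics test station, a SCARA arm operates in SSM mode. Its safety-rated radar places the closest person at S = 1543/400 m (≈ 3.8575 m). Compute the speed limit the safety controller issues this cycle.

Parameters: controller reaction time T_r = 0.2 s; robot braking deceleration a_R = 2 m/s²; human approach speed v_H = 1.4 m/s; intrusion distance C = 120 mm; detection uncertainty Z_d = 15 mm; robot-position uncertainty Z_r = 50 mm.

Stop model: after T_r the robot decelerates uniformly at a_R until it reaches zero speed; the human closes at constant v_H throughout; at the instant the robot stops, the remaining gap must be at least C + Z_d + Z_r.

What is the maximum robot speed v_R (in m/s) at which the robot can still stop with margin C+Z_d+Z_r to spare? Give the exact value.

v_R_max = 23/10 m/s = 2.3000 m/s

at the boundary: (1/4)·v² + (9/10)·v + (-1357/400) = 0
  disc = (9/10)² − 4·(1/4)·(-1357/400) = 1681/400 ; √disc = 41/20
  v_R = (−(9/10) + 41/20) / (2·(1/4)) = 23/10 m/s
check:
stop time T_s = (23/10)/2 = 1.1500 s
reaction-phase robot travel = 2.3000·0.2000 = 0.4600 m
braking distance = 2.3000²/(2·2.0000) = 1.3225 m
person approaches 1.4000·(0.2000+1.1500) = 1.8900 m
residual clearance needed = 0.1200+0.0150+0.0500 = 0.1850 m
sum ≈ 0.4600+1.3225+1.8900+0.1850 ≈ 3.8575 m = S ✓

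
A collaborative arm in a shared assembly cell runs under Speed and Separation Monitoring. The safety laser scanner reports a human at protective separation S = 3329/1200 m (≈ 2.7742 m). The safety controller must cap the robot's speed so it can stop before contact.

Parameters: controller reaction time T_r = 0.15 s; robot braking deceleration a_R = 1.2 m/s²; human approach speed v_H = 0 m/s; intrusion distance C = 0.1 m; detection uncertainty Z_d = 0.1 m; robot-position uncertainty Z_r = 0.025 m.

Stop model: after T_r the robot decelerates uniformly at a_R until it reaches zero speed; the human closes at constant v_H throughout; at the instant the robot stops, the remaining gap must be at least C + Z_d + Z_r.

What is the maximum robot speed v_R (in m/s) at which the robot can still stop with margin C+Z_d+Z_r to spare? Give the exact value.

at the boundary: (5/12)·v² + (3/20)·v + (-3059/1200) = 0
  disc = (3/20)² − 4·(5/12)·(-3059/1200) = 961/225 ; √disc = 31/15
  v_R = (−(3/20) + 31/15) / (2·(5/12)) = 23/10 m/s
check:
stop time T_s = (23/10)/(6/5) = 1.9167 s
robot covers v_R·T_r = 2.3000·0.1500 = 0.3450 m before braking
robot covers 2.3000·1.9167 − ½·1.2000·1.9167² = 2.2042 m while stopping
human closes 0.0000·2.0667 = 0.0000 m
margins: 0.1000+0.1000+0.0250 = 0.2250 m
sum ≈ 0.3450+2.2042+0.0000+0.2250 ≈ 2.7742 m = S ✓

v_R_max = 23/10 m/s = 2.3000 m/s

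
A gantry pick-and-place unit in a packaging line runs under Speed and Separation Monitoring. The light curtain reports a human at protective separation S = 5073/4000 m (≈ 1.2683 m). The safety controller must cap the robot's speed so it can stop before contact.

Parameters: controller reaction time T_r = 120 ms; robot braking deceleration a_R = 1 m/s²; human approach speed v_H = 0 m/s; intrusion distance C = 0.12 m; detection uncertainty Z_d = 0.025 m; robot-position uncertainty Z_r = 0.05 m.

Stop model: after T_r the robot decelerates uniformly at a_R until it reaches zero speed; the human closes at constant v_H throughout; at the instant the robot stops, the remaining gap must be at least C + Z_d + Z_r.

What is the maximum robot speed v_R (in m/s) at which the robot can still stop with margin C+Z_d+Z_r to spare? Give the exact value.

v_R_max = 27/20 m/s = 1.3500 m/s

collect terms ⇒ (1/2)·v_R² + (3/25)·v_R + (-4293/4000) = 0
  disc = (3/25)² − 4·(1/2)·(-4293/4000) = 21609/10000 ; √disc = 147/100
  v_R = (−(3/25) + 147/100) / (2·(1/2)) = 27/20 m/s
check:
braking lasts T_s = (27/20)/1 = 1.3500 s
reaction-phase robot travel = 1.3500·0.1200 = 0.1620 m
robot under decel: 1.3500²/(2·1.0000) = 0.9113 m
human closes 0.0000·1.4700 = 0.0000 m
C+Z_d+Z_r = 0.1200+0.0250+0.0500 = 0.1950 m
sum ≈ 0.1620+0.9113+0.0000+0.1950 ≈ 1.2683 m = S ✓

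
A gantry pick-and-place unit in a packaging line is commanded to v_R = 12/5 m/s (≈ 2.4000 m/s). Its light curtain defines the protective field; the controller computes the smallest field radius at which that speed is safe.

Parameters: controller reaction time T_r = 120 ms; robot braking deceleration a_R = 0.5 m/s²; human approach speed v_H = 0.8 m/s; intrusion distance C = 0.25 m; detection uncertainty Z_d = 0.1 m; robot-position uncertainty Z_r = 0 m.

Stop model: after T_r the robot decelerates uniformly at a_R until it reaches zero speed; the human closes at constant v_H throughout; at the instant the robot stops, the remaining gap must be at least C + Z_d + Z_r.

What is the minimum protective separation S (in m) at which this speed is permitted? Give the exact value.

S_min = 5167/500 m = 10.3340 m

T_s = v_R/a_R = (12/5)/(1/2) = 4.8000 s
robot in T_r: 2.4000·0.1200 = 0.2880 m
braking distance = 2.4000²/(2·0.5000) = 5.7600 m
human closes 0.8000·4.9200 = 3.9360 m
margins: 0.2500+0.1000+0.0000 = 0.3500 m
S_min ≈ 0.2880+5.7600+3.9360+0.3500  ⇒  S_min = 5167/500 m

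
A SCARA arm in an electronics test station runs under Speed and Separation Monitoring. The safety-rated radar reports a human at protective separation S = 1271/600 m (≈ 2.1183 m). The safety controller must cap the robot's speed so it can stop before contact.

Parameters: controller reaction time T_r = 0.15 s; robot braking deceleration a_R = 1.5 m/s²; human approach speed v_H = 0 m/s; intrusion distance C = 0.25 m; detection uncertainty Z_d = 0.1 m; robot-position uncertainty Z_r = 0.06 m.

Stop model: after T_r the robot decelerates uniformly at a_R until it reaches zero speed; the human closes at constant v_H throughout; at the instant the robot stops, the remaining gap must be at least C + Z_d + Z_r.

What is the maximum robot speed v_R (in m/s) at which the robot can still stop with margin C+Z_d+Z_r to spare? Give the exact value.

v_R_max = 41/20 m/s = 2.0500 m/s

quadratic (1/3)·v² + (3/20)·v + (-41/24) = 0
  disc = (3/20)² − 4·(1/3)·(-41/24) = 8281/3600 ; √disc = 91/60
  v_R = (−(3/20) + 91/60) / (2·(1/3)) = 41/20 m/s
check:
stop time T_s = (41/20)/(3/2) = 1.3667 s
reaction-phase robot travel = 2.0500·0.1500 = 0.3075 m
robot covers 2.0500·1.3667 − ½·1.5000·1.3667² = 1.4008 m while stopping
person approaches 0.0000·(0.1500+1.3667) = 0.0000 m
residual clearance needed = 0.2500+0.1000+0.0600 = 0.4100 m
sum ≈ 0.3075+1.4008+0.0000+0.4100 ≈ 2.1183 m = S ✓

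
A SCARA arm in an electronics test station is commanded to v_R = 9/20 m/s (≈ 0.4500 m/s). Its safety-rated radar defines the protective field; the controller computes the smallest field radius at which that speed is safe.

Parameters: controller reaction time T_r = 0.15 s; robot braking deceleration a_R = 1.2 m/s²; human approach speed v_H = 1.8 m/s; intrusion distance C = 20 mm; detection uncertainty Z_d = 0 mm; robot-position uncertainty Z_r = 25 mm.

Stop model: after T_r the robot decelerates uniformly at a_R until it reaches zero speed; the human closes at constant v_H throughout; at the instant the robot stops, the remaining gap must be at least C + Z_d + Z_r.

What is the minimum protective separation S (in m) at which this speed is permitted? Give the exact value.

T_s = v_R/a_R = (9/20)/(6/5) = 0.3750 s
reaction-phase robot travel = 0.4500·0.1500 = 0.0675 m
robot under decel: 0.4500²/(2·1.2000) = 0.0844 m
person approaches 1.8000·(0.1500+0.3750) = 0.9450 m
residual clearance needed = 0.0200+0.0000+0.0250 = 0.0450 m
S_min ≈ 0.0675+0.0844+0.9450+0.0450  ⇒  S_min = 1827/1600 m

S_min = 1827/1600 m = 1.1419 m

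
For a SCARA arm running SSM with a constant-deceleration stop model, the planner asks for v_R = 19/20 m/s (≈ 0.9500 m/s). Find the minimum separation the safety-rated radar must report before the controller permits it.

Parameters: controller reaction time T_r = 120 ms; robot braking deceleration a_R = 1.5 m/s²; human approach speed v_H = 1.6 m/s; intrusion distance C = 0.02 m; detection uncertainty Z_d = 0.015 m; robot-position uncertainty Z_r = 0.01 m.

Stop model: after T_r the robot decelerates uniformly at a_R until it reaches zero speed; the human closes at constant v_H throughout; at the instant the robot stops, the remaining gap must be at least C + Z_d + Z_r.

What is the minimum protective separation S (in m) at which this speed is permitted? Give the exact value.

braking lasts T_s = (19/20)/(3/2) = 0.6333 s
reaction-phase robot travel = 0.9500·0.1200 = 0.1140 m
robot covers 0.9500·0.6333 − ½·1.5000·0.6333² = 0.3008 m while stopping
human over T_r+T_s: 1.6000·(0.1200+0.6333) = 1.2053 m
residual clearance needed = 0.0200+0.0150+0.0100 = 0.0450 m
S_min ≈ 0.1140+0.3008+1.2053+0.0450  ⇒  S_min = 9991/6000 m

S_min = 9991/6000 m = 1.6652 m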